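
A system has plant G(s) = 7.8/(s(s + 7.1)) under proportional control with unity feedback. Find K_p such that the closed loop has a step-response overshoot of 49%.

From %OS = 100·exp(−πζ/√(1−ζ²)) = 49%, ζ = −ln(0.49)/√(π²+ln²(0.49)) = 0.2214.
Characteristic equation s² + 7.1s + 7.8K_p = 0 gives ζ = 7.1/(2√(7.8K_p)).
Setting ζ = 0.2214: √(7.8K_p) = 7.1/(2·0.2214) = 16.03, so K_p = 257/7.8 = 33.

K_p = 33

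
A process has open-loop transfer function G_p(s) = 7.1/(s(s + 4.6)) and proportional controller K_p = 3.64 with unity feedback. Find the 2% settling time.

From 1 + K_pG_p(s) = 0: s² + 4.6s + 25.84 = 0 ⇒ ω_n = 5.084, ζ = 0.4524.
2% settling time T_s ≈ 4/(ζω_n) = 4/2.3 = 1.74 s.

T_s ≈ 1.74 s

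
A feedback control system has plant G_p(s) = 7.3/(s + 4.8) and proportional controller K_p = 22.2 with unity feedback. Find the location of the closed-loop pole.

s = -166.9

Closed-loop transfer function: T(s) = K_p·G_p(s)/(1 + K_p·G_p(s)) = 162.1/(s + 4.8 + 162.1) = 162.1/(s + 166.9).
The closed-loop pole is at s = −166.9.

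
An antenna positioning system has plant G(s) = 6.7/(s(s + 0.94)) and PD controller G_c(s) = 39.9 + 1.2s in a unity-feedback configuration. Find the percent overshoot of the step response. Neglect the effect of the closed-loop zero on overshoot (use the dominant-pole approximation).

Forward path: (39.9 + 1.2s)·6.7/(s(s+0.94)). The closed-loop characteristic equation is s² + (0.94 + 6.7·1.2)s + 6.7·39.9 = 0.
That is s² + 8.98s + 267.3 = 0, so ω_n = 16.35 rad/s and ζ = 8.98/(2·16.35) = 0.2746.
%OS = 100·exp(−πζ/√(1−ζ²)) = 40.8%.

40.8%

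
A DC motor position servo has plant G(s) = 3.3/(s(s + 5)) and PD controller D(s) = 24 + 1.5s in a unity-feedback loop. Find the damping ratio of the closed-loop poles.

Forward path: (24 + 1.5s)·3.3/(s(s+5)). The closed-loop characteristic equation is s² + (5 + 3.3·1.5)s + 3.3·24 = 0.
That is s² + 9.95s + 79.2 = 0, so ω_n = 8.899 rad/s and ζ = 9.95/(2·8.899) = 0.559.

ζ = 0.559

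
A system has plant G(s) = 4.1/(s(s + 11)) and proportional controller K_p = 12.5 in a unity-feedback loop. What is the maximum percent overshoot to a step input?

From 1 + K_pG(s) = 0: s² + 11s + 51.25 = 0 ⇒ ω_n = 7.159, ζ = 0.7683.
%OS = 100·exp(−πζ/√(1−ζ²)) = 100·exp(−π·0.7683/√0.4098) = 2.3%.

2.3%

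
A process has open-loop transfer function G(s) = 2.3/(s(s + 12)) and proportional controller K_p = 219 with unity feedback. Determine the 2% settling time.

Closed-loop characteristic equation: s² + 12s + 503.7 = 0, so ω_n = 22.44 rad/s and ζ = 12/(2·22.44) = 0.2673.
2% settling time T_s ≈ 4/(ζω_n) = 4/6 = 0.667 s.

T_s ≈ 0.667 s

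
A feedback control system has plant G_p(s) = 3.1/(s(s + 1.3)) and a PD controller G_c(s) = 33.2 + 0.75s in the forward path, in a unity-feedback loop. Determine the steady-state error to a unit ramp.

0.0126

The loop has one pole at the origin (type 1). Velocity error constant K_v = lim_{s→0} s·G_c(s)G_p(s) = 33.2·3.1/1.3 = 79.17.
Steady-state error to a unit ramp: e_ss = 1/K_v = 0.0126.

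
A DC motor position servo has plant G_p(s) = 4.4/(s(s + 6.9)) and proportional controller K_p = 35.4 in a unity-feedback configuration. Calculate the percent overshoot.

Closed-loop characteristic equation: s² + 6.9s + 155.8 = 0, so ω_n = 12.48 rad/s and ζ = 6.9/(2·12.48) = 0.2764.
%OS = 100·exp(−πζ/√(1−ζ²)) = 100·exp(−π·0.2764/√0.9236) = 40.5%.

40.5%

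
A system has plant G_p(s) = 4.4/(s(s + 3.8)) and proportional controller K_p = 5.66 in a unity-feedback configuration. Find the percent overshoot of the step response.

From 1 + K_pG_p(s) = 0: s² + 3.8s + 24.9 = 0 ⇒ ω_n = 4.99, ζ = 0.3807.
%OS = 100·exp(−πζ/√(1−ζ²)) = 100·exp(−π·0.3807/√0.855) = 27.4%.

27.4%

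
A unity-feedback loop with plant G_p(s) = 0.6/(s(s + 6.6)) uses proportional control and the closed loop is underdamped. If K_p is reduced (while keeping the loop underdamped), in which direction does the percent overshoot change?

ζ = 6.6/(2√(0.6K_p)) rises as K_p falls; higher damping means less overshoot.

decrease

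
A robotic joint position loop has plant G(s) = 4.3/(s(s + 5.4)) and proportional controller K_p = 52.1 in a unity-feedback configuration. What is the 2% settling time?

Closed-loop characteristic equation: s² + 5.4s + 224 = 0, so ω_n = 14.97 rad/s and ζ = 5.4/(2·14.97) = 0.1804.
2% settling time T_s ≈ 4/(ζω_n) = 4/2.7 = 1.48 s.

T_s ≈ 1.48 s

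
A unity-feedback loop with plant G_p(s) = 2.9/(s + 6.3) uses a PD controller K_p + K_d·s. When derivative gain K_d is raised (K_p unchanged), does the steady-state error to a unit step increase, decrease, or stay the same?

K_d affects only the transient (the s-coefficient); the DC loop gain, and hence e_ss, depends only on K_p.

unchanged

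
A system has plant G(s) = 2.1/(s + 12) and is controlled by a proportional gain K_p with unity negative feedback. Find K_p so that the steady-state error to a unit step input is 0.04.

K_p = 137

The loop is type 0, so e_ss(step) = 1/(1 + K_pos) with K_pos = K_p·G(0).
G(0) = 0.175. Require 1/(1 + K_p·0.175) = 0.04, so 1 + 0.175·K_p = 25.
K_p = (25 − 1)/0.175 = 137.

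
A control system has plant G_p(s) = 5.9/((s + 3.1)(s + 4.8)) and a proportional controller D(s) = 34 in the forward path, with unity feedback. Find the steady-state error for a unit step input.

The loop is type 0. Static position error constant K_pos = D(0)·G_p(0) = 34·0.3965 = 13.48.
Steady-state error to a unit step: e_ss = 1/(1+K_pos) = 1/14.48 = 0.0691.

0.0691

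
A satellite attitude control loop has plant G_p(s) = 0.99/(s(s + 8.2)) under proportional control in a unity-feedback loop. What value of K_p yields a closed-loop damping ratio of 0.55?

K_p = 56.1

Closed-loop characteristic equation: s² + 8.2s + K_p·0.99 = 0.
So ω_n = √(0.99K_p) and 2ζω_n = 8.2, giving ζ = 8.2/(2√(0.99K_p)).
Setting ζ = 0.55: √(0.99K_p) = 8.2/(2·0.55) = 7.455, so K_p = 55.57/0.99 = 56.1.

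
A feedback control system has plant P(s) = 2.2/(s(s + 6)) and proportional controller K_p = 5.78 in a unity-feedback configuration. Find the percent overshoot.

0.753%

From 1 + K_pP(s) = 0: s² + 6s + 12.72 = 0 ⇒ ω_n = 3.566, ζ = 0.8413.
%OS = 100·exp(−πζ/√(1−ζ²)) = 100·exp(−π·0.8413/√0.2922) = 0.753%.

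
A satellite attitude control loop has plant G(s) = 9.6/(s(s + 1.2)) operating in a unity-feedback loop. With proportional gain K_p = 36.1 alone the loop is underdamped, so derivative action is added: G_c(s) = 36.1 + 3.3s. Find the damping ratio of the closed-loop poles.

Forward path: (36.1 + 3.3s)·9.6/(s(s+1.2)). The closed-loop characteristic equation is s² + (1.2 + 9.6·3.3)s + 9.6·36.1 = 0.
That is s² + 32.88s + 346.6 = 0, so ω_n = 18.62 rad/s and ζ = 32.88/(2·18.62) = 0.8831.

ζ = 0.883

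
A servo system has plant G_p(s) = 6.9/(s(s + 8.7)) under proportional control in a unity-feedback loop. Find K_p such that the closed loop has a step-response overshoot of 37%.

K_p = 30.1

From %OS = 100·exp(−πζ/√(1−ζ²)) = 37%, ζ = −ln(0.37)/√(π²+ln²(0.37)) = 0.3017.
Characteristic equation s² + 8.7s + 6.9K_p = 0 gives ζ = 8.7/(2√(6.9K_p)).
Setting ζ = 0.3017: √(6.9K_p) = 8.7/(2·0.3017) = 14.42, so K_p = 207.8/6.9 = 30.1.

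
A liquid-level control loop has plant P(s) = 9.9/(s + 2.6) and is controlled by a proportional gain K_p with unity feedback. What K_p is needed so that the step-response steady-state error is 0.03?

K_p = 8.49

The loop is type 0, so e_ss(step) = 1/(1 + K_pos) with K_pos = K_p·P(0).
P(0) = 3.808. Require 1/(1 + K_p·3.808) = 0.03, so 1 + 3.808·K_p = 33.33.
K_p = (33.33 − 1)/3.808 = 8.49.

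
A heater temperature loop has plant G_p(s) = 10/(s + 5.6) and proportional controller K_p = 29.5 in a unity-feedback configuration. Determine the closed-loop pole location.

Closed-loop transfer function: T(s) = K_p·G_p(s)/(1 + K_p·G_p(s)) = 295/(s + 5.6 + 295) = 295/(s + 300.6).
The closed-loop pole is at s = −300.6.

s = -300.6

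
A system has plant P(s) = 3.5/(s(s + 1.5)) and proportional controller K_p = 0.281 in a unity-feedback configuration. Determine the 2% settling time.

T_s ≈ 5.33 s

Closed-loop characteristic equation: s² + 1.5s + 0.9835 = 0, so ω_n = 0.9917 rad/s and ζ = 1.5/(2·0.9917) = 0.7563.
2% settling time T_s ≈ 4/(ζω_n) = 4/0.75 = 5.33 s.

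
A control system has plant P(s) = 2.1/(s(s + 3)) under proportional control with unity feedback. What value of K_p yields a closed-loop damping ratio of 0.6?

Closed-loop characteristic equation: s² + 3s + K_p·2.1 = 0.
So ω_n = √(2.1K_p) and 2ζω_n = 3, giving ζ = 3/(2√(2.1K_p)).
Setting ζ = 0.6: √(2.1K_p) = 3/(2·0.6) = 2.5, so K_p = 6.25/2.1 = 2.98.

K_p = 2.98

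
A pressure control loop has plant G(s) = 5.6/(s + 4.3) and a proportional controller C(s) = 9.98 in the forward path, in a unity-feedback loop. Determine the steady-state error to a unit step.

0.0714

The loop is type 0. Static position error constant K_pos = C(0)·G(0) = 9.98·1.302 = 13.
Steady-state error to a unit step: e_ss = 1/(1+K_pos) = 1/14 = 0.0714.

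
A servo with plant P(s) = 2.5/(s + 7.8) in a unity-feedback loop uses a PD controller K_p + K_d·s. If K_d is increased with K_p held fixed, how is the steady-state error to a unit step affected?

unchanged

At s = 0 the derivative term contributes nothing: C(0) = K_p regardless of K_d, so K_pos = K_p·P(0) and e_ss are unchanged.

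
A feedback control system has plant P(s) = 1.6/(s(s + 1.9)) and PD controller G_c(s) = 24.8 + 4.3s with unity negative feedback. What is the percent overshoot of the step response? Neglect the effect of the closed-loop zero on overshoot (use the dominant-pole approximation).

Forward path: (24.8 + 4.3s)·1.6/(s(s+1.9)). The closed-loop characteristic equation is s² + (1.9 + 1.6·4.3)s + 1.6·24.8 = 0.
That is s² + 8.78s + 39.68 = 0, so ω_n = 6.299 rad/s and ζ = 8.78/(2·6.299) = 0.6969.
%OS = 100·exp(−πζ/√(1−ζ²)) = 4.72%.

4.72%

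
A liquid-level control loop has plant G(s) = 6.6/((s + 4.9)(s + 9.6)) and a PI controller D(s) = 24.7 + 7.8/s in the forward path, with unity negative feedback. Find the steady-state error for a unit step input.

The open loop D(s)G(s) has a pole at the origin (type 1), so the static position error constant is infinite and e_ss = 1/(1+∞) = 0.

0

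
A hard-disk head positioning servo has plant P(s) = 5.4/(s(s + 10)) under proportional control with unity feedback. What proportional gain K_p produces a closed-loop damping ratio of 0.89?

K_p = 5.84

Closed-loop characteristic equation: s² + 10s + K_p·5.4 = 0.
So ω_n = √(5.4K_p) and 2ζω_n = 10, giving ζ = 10/(2√(5.4K_p)).
Setting ζ = 0.89: √(5.4K_p) = 10/(2·0.89) = 5.618, so K_p = 31.56/5.4 = 5.84.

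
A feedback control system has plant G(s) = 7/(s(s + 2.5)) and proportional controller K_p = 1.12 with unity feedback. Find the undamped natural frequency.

ω_n = 2.8 rad/s

The closed-loop denominator is s(s+2.5) + 1.12·7 = s² + 2.5s + 7.84.
Matching s² + 2ζω_n s + ω_n²: ω_n = √7.84 = 2.8 rad/s and 2ζω_n = 2.5, so ζ = 2.5/(2·2.8) = 0.446.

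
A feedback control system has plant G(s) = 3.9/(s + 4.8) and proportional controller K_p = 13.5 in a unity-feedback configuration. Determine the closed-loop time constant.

τ = 0.0174 s

Closed-loop transfer function: T(s) = K_p·G(s)/(1 + K_p·G(s)) = 52.65/(s + 4.8 + 52.65) = 52.65/(s + 57.45).
Time constant τ = 1/57.45 = 0.0174 s.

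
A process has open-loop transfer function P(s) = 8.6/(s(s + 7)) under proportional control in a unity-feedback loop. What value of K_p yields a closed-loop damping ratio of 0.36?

K_p = 11

Closed-loop characteristic equation: s² + 7s + K_p·8.6 = 0.
So ω_n = √(8.6K_p) and 2ζω_n = 7, giving ζ = 7/(2√(8.6K_p)).
Setting ζ = 0.36: √(8.6K_p) = 7/(2·0.36) = 9.722, so K_p = 94.52/8.6 = 11.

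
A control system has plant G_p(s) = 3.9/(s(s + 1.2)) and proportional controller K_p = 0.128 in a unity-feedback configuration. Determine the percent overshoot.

0.64%

The closed-loop denominator s² + 1.2s + 0.4992 gives ω_n = √0.4992 = 0.7065 and ζ = 1.2/(2ω_n) = 0.8492.
%OS = 100·exp(−πζ/√(1−ζ²)) = 100·exp(−π·0.8492/√0.2788) = 0.64%.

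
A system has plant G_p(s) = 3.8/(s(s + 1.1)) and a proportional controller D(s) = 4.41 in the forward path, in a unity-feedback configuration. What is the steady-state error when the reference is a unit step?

The open loop D(s)G_p(s) has a pole at the origin (type 1), so the static position error constant is infinite and e_ss = 1/(1+∞) = 0.

0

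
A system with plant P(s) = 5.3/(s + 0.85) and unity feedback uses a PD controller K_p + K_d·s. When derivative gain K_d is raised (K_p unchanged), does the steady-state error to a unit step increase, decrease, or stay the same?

unchanged

At s = 0 the derivative term contributes nothing: C(0) = K_p regardless of K_d, so K_pos = K_p·P(0) and e_ss are unchanged.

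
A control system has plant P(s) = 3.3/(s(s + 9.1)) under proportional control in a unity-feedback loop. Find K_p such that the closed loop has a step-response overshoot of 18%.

K_p = 27.3

From %OS = 100·exp(−πζ/√(1−ζ²)) = 18%, ζ = −ln(0.18)/√(π²+ln²(0.18)) = 0.4791.
Characteristic equation s² + 9.1s + 3.3K_p = 0 gives ζ = 9.1/(2√(3.3K_p)).
Setting ζ = 0.4791: √(3.3K_p) = 9.1/(2·0.4791) = 9.497, so K_p = 90.19/3.3 = 27.3.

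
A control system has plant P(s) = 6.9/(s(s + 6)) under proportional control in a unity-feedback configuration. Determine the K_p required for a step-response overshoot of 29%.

From %OS = 100·exp(−πζ/√(1−ζ²)) = 29%, ζ = −ln(0.29)/√(π²+ln²(0.29)) = 0.3666.
Characteristic equation s² + 6s + 6.9K_p = 0 gives ζ = 6/(2√(6.9K_p)).
Setting ζ = 0.3666: √(6.9K_p) = 6/(2·0.3666) = 8.183, so K_p = 66.97/6.9 = 9.71.

K_p = 9.71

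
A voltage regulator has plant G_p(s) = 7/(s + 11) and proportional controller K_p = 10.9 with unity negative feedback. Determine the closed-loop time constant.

τ = 0.0115 s

Closed-loop transfer function: T(s) = K_p·G_p(s)/(1 + K_p·G_p(s)) = 76.3/(s + 11 + 76.3) = 76.3/(s + 87.3).
Time constant τ = 1/87.3 = 0.0115 s.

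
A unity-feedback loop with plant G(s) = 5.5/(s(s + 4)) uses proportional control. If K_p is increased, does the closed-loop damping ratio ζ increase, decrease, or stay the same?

decrease

ζ = 4/(2√(5.5K_p)); increasing K_p raises the denominator, so ζ falls.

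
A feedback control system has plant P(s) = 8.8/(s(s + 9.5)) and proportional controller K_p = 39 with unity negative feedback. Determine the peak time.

The closed-loop denominator s² + 9.5s + 343.2 gives ω_n = √343.2 = 18.53 and ζ = 9.5/(2ω_n) = 0.2564.
Damped frequency ω_d = ω_n√(1−ζ²) = 17.91 rad/s, so peak time T_p = π/ω_d = 0.175 s.

T_p = 0.175 s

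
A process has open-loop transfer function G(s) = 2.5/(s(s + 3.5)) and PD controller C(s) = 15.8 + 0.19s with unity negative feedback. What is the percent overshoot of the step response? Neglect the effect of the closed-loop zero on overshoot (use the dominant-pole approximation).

Forward path: (15.8 + 0.19s)·2.5/(s(s+3.5)). The closed-loop characteristic equation is s² + (3.5 + 2.5·0.19)s + 2.5·15.8 = 0.
That is s² + 3.975s + 39.5 = 0, so ω_n = 6.285 rad/s and ζ = 3.975/(2·6.285) = 0.3162.
%OS = 100·exp(−πζ/√(1−ζ²)) = 35.1%.

35.1%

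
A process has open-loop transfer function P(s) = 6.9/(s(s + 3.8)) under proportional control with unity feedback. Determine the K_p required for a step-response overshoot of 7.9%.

K_p = 1.32

From %OS = 100·exp(−πζ/√(1−ζ²)) = 7.9%, ζ = −ln(0.079)/√(π²+ln²(0.079)) = 0.6285.
Characteristic equation s² + 3.8s + 6.9K_p = 0 gives ζ = 3.8/(2√(6.9K_p)).
Setting ζ = 0.6285: √(6.9K_p) = 3.8/(2·0.6285) = 3.023, so K_p = 9.14/6.9 = 1.32.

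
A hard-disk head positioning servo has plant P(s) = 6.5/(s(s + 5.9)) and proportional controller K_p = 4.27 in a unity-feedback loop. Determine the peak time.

The closed-loop denominator s² + 5.9s + 27.75 gives ω_n = √27.75 = 5.268 and ζ = 5.9/(2ω_n) = 0.56.
Damped frequency ω_d = ω_n√(1−ζ²) = 4.365 rad/s, so peak time T_p = π/ω_d = 0.72 s.

T_p = 0.72 s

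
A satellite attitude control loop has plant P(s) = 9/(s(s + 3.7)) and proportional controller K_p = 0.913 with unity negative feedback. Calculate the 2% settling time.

Closed-loop characteristic equation: s² + 3.7s + 8.217 = 0, so ω_n = 2.867 rad/s and ζ = 3.7/(2·2.867) = 0.6454.
2% settling time T_s ≈ 4/(ζω_n) = 4/1.85 = 2.16 s.

T_s ≈ 2.16 s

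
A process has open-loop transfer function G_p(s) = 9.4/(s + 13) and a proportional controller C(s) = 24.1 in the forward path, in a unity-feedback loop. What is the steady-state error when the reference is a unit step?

The loop is type 0. Static position error constant K_pos = C(0)·G_p(0) = 24.1·0.7231 = 17.43.
Steady-state error to a unit step: e_ss = 1/(1+K_pos) = 1/18.43 = 0.0543.

0.0543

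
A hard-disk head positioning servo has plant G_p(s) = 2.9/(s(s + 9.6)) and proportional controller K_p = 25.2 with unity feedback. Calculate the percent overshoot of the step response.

11.9%

From 1 + K_pG_p(s) = 0: s² + 9.6s + 73.08 = 0 ⇒ ω_n = 8.549, ζ = 0.5615.
%OS = 100·exp(−πζ/√(1−ζ²)) = 100·exp(−π·0.5615/√0.6847) = 11.9%.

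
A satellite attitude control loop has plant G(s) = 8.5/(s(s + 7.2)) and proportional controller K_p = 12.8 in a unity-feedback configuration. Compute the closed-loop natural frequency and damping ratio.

ω_n = 10.4 rad/s, ζ = 0.345

With unity feedback the closed-loop characteristic equation is s² + 7.2s + 12.8·8.5 = s² + 7.2s + 108.8 = 0.
Matching s² + 2ζω_n s + ω_n²: ω_n = √108.8 = 10.43 rad/s and 2ζω_n = 7.2, so ζ = 7.2/(2·10.43) = 0.345.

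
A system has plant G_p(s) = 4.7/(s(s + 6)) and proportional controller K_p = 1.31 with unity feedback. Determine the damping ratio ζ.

ζ = 1.21

With unity feedback the closed-loop characteristic equation is s² + 6s + 1.31·4.7 = s² + 6s + 6.157 = 0.
So ω_n² = 6.157 ⇒ ω_n = 2.481 rad/s, and ζ = 6/(2ω_n) = 1.21.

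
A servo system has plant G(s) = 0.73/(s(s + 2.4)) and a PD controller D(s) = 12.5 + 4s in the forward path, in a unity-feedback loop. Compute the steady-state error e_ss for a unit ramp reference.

The loop has one pole at the origin (type 1). Velocity error constant K_v = lim_{s→0} s·D(s)G(s) = 12.5·0.73/2.4 = 3.802.
Steady-state error to a unit ramp: e_ss = 1/K_v = 0.263.

0.263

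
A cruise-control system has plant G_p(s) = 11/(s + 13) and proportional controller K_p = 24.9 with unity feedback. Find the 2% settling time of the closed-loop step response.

Closed-loop transfer function: T(s) = K_p·G_p(s)/(1 + K_p·G_p(s)) = 273.9/(s + 13 + 273.9) = 273.9/(s + 286.9).
Time constant τ = 1/286.9 = 0.003486 s, so the 2% settling time is about 4τ = 0.0139 s.

T_s ≈ 0.0139 s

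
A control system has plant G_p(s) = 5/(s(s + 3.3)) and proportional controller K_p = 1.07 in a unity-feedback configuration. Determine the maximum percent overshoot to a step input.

From 1 + K_pG_p(s) = 0: s² + 3.3s + 5.35 = 0 ⇒ ω_n = 2.313, ζ = 0.7134.
%OS = 100·exp(−πζ/√(1−ζ²)) = 100·exp(−π·0.7134/√0.4911) = 4.08%.

4.08%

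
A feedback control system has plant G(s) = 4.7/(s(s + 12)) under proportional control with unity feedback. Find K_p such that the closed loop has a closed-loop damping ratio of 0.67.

K_p = 17.1

Closed-loop characteristic equation: s² + 12s + K_p·4.7 = 0.
So ω_n = √(4.7K_p) and 2ζω_n = 12, giving ζ = 12/(2√(4.7K_p)).
Setting ζ = 0.67: √(4.7K_p) = 12/(2·0.67) = 8.955, so K_p = 80.2/4.7 = 17.1.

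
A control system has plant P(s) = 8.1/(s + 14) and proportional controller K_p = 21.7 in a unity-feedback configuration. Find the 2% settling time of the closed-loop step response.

T_s ≈ 0.0211 s

Closed-loop transfer function: T(s) = K_p·P(s)/(1 + K_p·P(s)) = 175.8/(s + 14 + 175.8) = 175.8/(s + 189.8).
Time constant τ = 1/189.8 = 0.00527 s, so the 2% settling time is about 4τ = 0.0211 s.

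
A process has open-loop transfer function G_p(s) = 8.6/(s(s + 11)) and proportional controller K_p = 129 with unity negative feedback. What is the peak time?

Closed-loop characteristic equation: s² + 11s + 1109 = 0, so ω_n = 33.31 rad/s and ζ = 11/(2·33.31) = 0.1651.
Damped frequency ω_d = ω_n√(1−ζ²) = 32.85 rad/s, so peak time T_p = π/ω_d = 0.0956 s.

T_p = 0.0956 s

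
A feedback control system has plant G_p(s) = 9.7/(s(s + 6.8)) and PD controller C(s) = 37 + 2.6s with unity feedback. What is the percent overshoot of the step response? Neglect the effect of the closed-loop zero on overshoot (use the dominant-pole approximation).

0.697%

Forward path: (37 + 2.6s)·9.7/(s(s+6.8)). The closed-loop characteristic equation is s² + (6.8 + 9.7·2.6)s + 9.7·37 = 0.
That is s² + 32.02s + 358.9 = 0, so ω_n = 18.94 rad/s and ζ = 32.02/(2·18.94) = 0.8451.
%OS = 100·exp(−πζ/√(1−ζ²)) = 0.697%.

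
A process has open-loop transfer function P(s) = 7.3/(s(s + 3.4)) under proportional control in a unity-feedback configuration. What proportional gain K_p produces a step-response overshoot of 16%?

K_p = 1.56

From %OS = 100·exp(−πζ/√(1−ζ²)) = 16%, ζ = −ln(0.16)/√(π²+ln²(0.16)) = 0.5039.
Characteristic equation s² + 3.4s + 7.3K_p = 0 gives ζ = 3.4/(2√(7.3K_p)).
Setting ζ = 0.5039: √(7.3K_p) = 3.4/(2·0.5039) = 3.374, so K_p = 11.38/7.3 = 1.56.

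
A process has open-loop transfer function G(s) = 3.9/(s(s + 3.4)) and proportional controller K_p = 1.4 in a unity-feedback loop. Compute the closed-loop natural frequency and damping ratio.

1 + K_p·G(s) = 0 gives s² + 3.4s + 5.46 = 0.
So ω_n² = 5.46 ⇒ ω_n = 2.337 rad/s, and ζ = 3.4/(2ω_n) = 0.728.

ω_n = 2.34 rad/s, ζ = 0.728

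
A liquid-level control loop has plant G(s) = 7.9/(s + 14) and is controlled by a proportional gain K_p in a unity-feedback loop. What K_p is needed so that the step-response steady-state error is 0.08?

Steady-state error for a unit step on this type-0 loop is 1/(1 + K_p·G(0)).
G(0) = 0.5643. Require 1/(1 + K_p·0.5643) = 0.08, so 1 + 0.5643·K_p = 12.5.
K_p = (12.5 − 1)/0.5643 = 20.4.

K_p = 20.4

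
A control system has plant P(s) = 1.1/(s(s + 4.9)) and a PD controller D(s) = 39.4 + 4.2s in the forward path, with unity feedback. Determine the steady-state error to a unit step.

The open loop D(s)P(s) has a pole at the origin (type 1), so the static position error constant is infinite and e_ss = 1/(1+∞) = 0.

0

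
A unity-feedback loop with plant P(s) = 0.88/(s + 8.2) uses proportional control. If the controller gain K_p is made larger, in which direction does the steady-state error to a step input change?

decrease

The position error constant K_pos = K_p·P(0) grows with K_p, and e_ss = 1/(1+K_pos) falls.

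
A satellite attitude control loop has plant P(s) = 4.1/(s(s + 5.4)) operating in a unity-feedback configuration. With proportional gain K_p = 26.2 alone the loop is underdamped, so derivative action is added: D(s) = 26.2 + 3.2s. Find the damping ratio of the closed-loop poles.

ζ = 0.893

Forward path: (26.2 + 3.2s)·4.1/(s(s+5.4)). The closed-loop characteristic equation is s² + (5.4 + 4.1·3.2)s + 4.1·26.2 = 0.
That is s² + 18.52s + 107.4 = 0, so ω_n = 10.36 rad/s and ζ = 18.52/(2·10.36) = 0.8934.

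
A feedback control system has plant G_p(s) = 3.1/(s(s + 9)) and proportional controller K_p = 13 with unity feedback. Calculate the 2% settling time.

T_s ≈ 0.889 s

Closed-loop characteristic equation: s² + 9s + 40.3 = 0, so ω_n = 6.348 rad/s and ζ = 9/(2·6.348) = 0.7089.
2% settling time T_s ≈ 4/(ζω_n) = 4/4.5 = 0.889 s.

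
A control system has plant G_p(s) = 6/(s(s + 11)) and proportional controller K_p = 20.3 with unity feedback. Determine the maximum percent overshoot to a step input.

16.4%

The closed-loop denominator s² + 11s + 121.8 gives ω_n = √121.8 = 11.04 and ζ = 11/(2ω_n) = 0.4984.
%OS = 100·exp(−πζ/√(1−ζ²)) = 100·exp(−π·0.4984/√0.7516) = 16.4%.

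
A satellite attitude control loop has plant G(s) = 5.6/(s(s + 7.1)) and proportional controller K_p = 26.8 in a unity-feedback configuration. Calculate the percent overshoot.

The closed-loop denominator s² + 7.1s + 150.1 gives ω_n = √150.1 = 12.25 and ζ = 7.1/(2ω_n) = 0.2898.
%OS = 100·exp(−πζ/√(1−ζ²)) = 100·exp(−π·0.2898/√0.916) = 38.6%.

38.6%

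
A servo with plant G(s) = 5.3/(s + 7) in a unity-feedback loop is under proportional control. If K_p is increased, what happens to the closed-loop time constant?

Closed-loop pole is at s = −(7+K_p·5.3); larger K_p moves it further left, so τ = 1/(7+K_p·5.3) decreases.

decrease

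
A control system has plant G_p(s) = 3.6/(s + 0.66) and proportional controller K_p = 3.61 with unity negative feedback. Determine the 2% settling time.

T_s ≈ 0.293 s

Closed-loop transfer function: T(s) = K_p·G_p(s)/(1 + K_p·G_p(s)) = 13/(s + 0.66 + 13) = 13/(s + 13.66).
Time constant τ = 1/13.66 = 0.07323 s, so the 2% settling time is about 4τ = 0.293 s.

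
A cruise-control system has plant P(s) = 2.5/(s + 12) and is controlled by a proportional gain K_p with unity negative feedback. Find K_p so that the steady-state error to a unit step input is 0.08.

K_p = 55.2

For a type-0 loop with proportional control, e_ss = 1/(1 + K_p·P(0)).
P(0) = 0.2083. Require 1/(1 + K_p·0.2083) = 0.08, so 1 + 0.2083·K_p = 12.5.
K_p = (12.5 − 1)/0.2083 = 55.2.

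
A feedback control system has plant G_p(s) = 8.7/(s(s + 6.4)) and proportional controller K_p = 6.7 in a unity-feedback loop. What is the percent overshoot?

23.5%

The closed-loop denominator s² + 6.4s + 58.29 gives ω_n = √58.29 = 7.635 and ζ = 6.4/(2ω_n) = 0.4191.
%OS = 100·exp(−πζ/√(1−ζ²)) = 100·exp(−π·0.4191/√0.8243) = 23.5%.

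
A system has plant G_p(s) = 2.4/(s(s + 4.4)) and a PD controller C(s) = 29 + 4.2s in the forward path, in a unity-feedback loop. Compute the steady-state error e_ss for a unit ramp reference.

The loop has one pole at the origin (type 1). Velocity error constant K_v = lim_{s→0} s·C(s)G_p(s) = 29·2.4/4.4 = 15.82.
Steady-state error to a unit ramp: e_ss = 1/K_v = 0.0632.

0.0632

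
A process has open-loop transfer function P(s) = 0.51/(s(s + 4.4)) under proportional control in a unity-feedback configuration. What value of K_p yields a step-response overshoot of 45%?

From %OS = 100·exp(−πζ/√(1−ζ²)) = 45%, ζ = −ln(0.45)/√(π²+ln²(0.45)) = 0.2463.
Characteristic equation s² + 4.4s + 0.51K_p = 0 gives ζ = 4.4/(2√(0.51K_p)).
Setting ζ = 0.2463: √(0.51K_p) = 4.4/(2·0.2463) = 8.931, so K_p = 79.76/0.51 = 156.

K_p = 156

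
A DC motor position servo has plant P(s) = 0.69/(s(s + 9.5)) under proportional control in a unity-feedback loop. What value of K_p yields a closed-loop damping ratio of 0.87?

K_p = 43.2

Closed-loop characteristic equation: s² + 9.5s + K_p·0.69 = 0.
So ω_n = √(0.69K_p) and 2ζω_n = 9.5, giving ζ = 9.5/(2√(0.69K_p)).
Setting ζ = 0.87: √(0.69K_p) = 9.5/(2·0.87) = 5.46, so K_p = 29.81/0.69 = 43.2.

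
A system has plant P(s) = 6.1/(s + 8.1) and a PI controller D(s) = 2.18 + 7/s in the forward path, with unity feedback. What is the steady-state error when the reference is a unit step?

The open loop D(s)P(s) has a pole at the origin (type 1), so the static position error constant is infinite and e_ss = 1/(1+∞) = 0.

0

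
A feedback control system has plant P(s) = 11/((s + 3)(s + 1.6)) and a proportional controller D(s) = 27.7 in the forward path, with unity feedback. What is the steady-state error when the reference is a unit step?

0.0155

The loop is type 0. Static position error constant K_pos = D(0)·P(0) = 27.7·2.292 = 63.48.
Steady-state error to a unit step: e_ss = 1/(1+K_pos) = 1/64.48 = 0.0155.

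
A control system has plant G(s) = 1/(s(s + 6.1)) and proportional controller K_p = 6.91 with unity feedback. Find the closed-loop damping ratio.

The closed-loop denominator is s(s+6.1) + 6.91·1 = s² + 6.1s + 6.91.
Matching s² + 2ζω_n s + ω_n²: ω_n = √6.91 = 2.629 rad/s and 2ζω_n = 6.1, so ζ = 6.1/(2·2.629) = 1.16.

ζ = 1.16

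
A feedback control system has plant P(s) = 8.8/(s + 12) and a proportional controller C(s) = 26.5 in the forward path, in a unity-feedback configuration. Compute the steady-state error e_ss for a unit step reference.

0.0489

The loop is type 0. Static position error constant K_pos = C(0)·P(0) = 26.5·0.7333 = 19.43.
Steady-state error to a unit step: e_ss = 1/(1+K_pos) = 1/20.43 = 0.0489.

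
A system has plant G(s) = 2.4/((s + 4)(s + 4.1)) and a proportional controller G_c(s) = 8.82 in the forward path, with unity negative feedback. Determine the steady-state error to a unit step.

0.437

The loop is type 0. Static position error constant K_pos = G_c(0)·G(0) = 8.82·0.1463 = 1.291.
Steady-state error to a unit step: e_ss = 1/(1+K_pos) = 1/2.291 = 0.437.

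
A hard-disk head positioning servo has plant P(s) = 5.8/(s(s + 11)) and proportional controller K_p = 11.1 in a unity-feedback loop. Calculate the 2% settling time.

Closed-loop characteristic equation: s² + 11s + 64.38 = 0, so ω_n = 8.024 rad/s and ζ = 11/(2·8.024) = 0.6855.
2% settling time T_s ≈ 4/(ζω_n) = 4/5.5 = 0.727 s.

T_s ≈ 0.727 s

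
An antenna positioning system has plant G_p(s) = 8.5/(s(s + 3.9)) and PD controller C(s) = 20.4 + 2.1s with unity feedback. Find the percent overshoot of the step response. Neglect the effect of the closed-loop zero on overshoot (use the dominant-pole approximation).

Forward path: (20.4 + 2.1s)·8.5/(s(s+3.9)). The closed-loop characteristic equation is s² + (3.9 + 8.5·2.1)s + 8.5·20.4 = 0.
That is s² + 21.75s + 173.4 = 0, so ω_n = 13.17 rad/s and ζ = 21.75/(2·13.17) = 0.8259.
%OS = 100·exp(−πζ/√(1−ζ²)) = 1%.

1%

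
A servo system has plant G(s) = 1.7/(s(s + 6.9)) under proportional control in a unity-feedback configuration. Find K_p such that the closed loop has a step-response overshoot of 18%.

K_p = 30.5

From %OS = 100·exp(−πζ/√(1−ζ²)) = 18%, ζ = −ln(0.18)/√(π²+ln²(0.18)) = 0.4791.
Characteristic equation s² + 6.9s + 1.7K_p = 0 gives ζ = 6.9/(2√(1.7K_p)).
Setting ζ = 0.4791: √(1.7K_p) = 6.9/(2·0.4791) = 7.201, so K_p = 51.85/1.7 = 30.5.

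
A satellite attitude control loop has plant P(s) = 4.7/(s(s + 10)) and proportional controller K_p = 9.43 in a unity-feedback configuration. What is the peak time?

From 1 + K_pP(s) = 0: s² + 10s + 44.32 = 0 ⇒ ω_n = 6.657, ζ = 0.751.
Damped frequency ω_d = ω_n√(1−ζ²) = 4.396 rad/s, so peak time T_p = π/ω_d = 0.715 s.

T_p = 0.715 s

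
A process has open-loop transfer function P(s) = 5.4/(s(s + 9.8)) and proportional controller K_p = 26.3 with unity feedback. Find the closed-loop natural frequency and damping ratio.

The closed-loop denominator is s(s+9.8) + 26.3·5.4 = s² + 9.8s + 142.
Matching s² + 2ζω_n s + ω_n²: ω_n = √142 = 11.92 rad/s and 2ζω_n = 9.8, so ζ = 9.8/(2·11.92) = 0.411.

ω_n = 11.9 rad/s, ζ = 0.411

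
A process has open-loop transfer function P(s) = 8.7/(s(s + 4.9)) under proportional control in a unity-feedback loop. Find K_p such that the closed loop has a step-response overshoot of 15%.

From %OS = 100·exp(−πζ/√(1−ζ²)) = 15%, ζ = −ln(0.15)/√(π²+ln²(0.15)) = 0.5169.
Characteristic equation s² + 4.9s + 8.7K_p = 0 gives ζ = 4.9/(2√(8.7K_p)).
Setting ζ = 0.5169: √(8.7K_p) = 4.9/(2·0.5169) = 4.74, so K_p = 22.46/8.7 = 2.58.

K_p = 2.58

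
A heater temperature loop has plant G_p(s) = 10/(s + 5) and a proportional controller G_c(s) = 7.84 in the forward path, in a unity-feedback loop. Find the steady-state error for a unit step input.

0.06

The loop is type 0. Static position error constant K_pos = G_c(0)·G_p(0) = 7.84·2 = 15.68.
Steady-state error to a unit step: e_ss = 1/(1+K_pos) = 1/16.68 = 0.06.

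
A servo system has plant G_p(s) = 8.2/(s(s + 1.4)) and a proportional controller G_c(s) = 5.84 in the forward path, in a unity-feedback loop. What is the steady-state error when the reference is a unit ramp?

0.0292

The loop has one pole at the origin (type 1). Velocity error constant K_v = lim_{s→0} s·G_c(s)G_p(s) = 5.84·8.2/1.4 = 34.21.
Steady-state error to a unit ramp: e_ss = 1/K_v = 0.0292.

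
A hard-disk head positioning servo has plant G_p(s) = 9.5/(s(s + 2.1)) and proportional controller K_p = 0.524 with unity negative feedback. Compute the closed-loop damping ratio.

The closed-loop denominator is s(s+2.1) + 0.524·9.5 = s² + 2.1s + 4.978.
Matching s² + 2ζω_n s + ω_n²: ω_n = √4.978 = 2.231 rad/s and 2ζω_n = 2.1, so ζ = 2.1/(2·2.231) = 0.471.

ζ = 0.471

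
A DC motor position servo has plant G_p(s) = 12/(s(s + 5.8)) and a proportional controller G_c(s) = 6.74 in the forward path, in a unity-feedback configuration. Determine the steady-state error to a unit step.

The open loop G_c(s)G_p(s) has a pole at the origin (type 1), so the static position error constant is infinite and e_ss = 1/(1+∞) = 0.

0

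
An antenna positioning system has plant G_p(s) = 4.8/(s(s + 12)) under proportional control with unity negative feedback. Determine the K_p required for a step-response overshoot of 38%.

From %OS = 100·exp(−πζ/√(1−ζ²)) = 38%, ζ = −ln(0.38)/√(π²+ln²(0.38)) = 0.2943.
Characteristic equation s² + 12s + 4.8K_p = 0 gives ζ = 12/(2√(4.8K_p)).
Setting ζ = 0.2943: √(4.8K_p) = 12/(2·0.2943) = 20.38, so K_p = 415.5/4.8 = 86.6.

K_p = 86.6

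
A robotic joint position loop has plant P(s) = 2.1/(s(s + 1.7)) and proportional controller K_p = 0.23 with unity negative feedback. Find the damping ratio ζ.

1 + K_p·P(s) = 0 gives s² + 1.7s + 0.483 = 0.
So ω_n² = 0.483 ⇒ ω_n = 0.695 rad/s, and ζ = 1.7/(2ω_n) = 1.22.

ζ = 1.22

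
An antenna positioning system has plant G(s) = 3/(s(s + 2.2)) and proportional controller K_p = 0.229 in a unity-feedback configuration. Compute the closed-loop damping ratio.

With unity feedback the closed-loop characteristic equation is s² + 2.2s + 0.229·3 = s² + 2.2s + 0.687 = 0.
Matching s² + 2ζω_n s + ω_n²: ω_n = √0.687 = 0.8289 rad/s and 2ζω_n = 2.2, so ζ = 2.2/(2·0.8289) = 1.33.

ζ = 1.33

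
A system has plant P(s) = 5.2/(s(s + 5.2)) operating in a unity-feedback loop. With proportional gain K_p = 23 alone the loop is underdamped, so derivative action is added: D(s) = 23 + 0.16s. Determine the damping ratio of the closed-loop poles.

Forward path: (23 + 0.16s)·5.2/(s(s+5.2)). The closed-loop characteristic equation is s² + (5.2 + 5.2·0.16)s + 5.2·23 = 0.
That is s² + 6.032s + 119.6 = 0, so ω_n = 10.94 rad/s and ζ = 6.032/(2·10.94) = 0.2758.

ζ = 0.276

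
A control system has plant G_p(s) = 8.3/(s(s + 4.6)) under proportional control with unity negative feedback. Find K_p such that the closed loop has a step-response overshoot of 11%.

K_p = 1.93

From %OS = 100·exp(−πζ/√(1−ζ²)) = 11%, ζ = −ln(0.11)/√(π²+ln²(0.11)) = 0.5749.
Characteristic equation s² + 4.6s + 8.3K_p = 0 gives ζ = 4.6/(2√(8.3K_p)).
Setting ζ = 0.5749: √(8.3K_p) = 4.6/(2·0.5749) = 4.001, so K_p = 16.01/8.3 = 1.93.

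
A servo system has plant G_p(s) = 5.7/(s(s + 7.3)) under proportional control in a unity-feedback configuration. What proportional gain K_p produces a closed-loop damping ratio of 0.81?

Closed-loop characteristic equation: s² + 7.3s + K_p·5.7 = 0.
So ω_n = √(5.7K_p) and 2ζω_n = 7.3, giving ζ = 7.3/(2√(5.7K_p)).
Setting ζ = 0.81: √(5.7K_p) = 7.3/(2·0.81) = 4.506, so K_p = 20.31/5.7 = 3.56.

K_p = 3.56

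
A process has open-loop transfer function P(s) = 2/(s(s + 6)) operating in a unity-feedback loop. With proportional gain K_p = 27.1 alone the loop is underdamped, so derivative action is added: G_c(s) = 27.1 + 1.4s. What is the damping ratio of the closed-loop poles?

Forward path: (27.1 + 1.4s)·2/(s(s+6)). The closed-loop characteristic equation is s² + (6 + 2·1.4)s + 2·27.1 = 0.
That is s² + 8.8s + 54.2 = 0, so ω_n = 7.362 rad/s and ζ = 8.8/(2·7.362) = 0.5977.

ζ = 0.598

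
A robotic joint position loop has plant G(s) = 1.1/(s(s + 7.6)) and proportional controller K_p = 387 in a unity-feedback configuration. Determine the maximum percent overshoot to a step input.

Closed-loop characteristic equation: s² + 7.6s + 425.7 = 0, so ω_n = 20.63 rad/s and ζ = 7.6/(2·20.63) = 0.1842.
%OS = 100·exp(−πζ/√(1−ζ²)) = 100·exp(−π·0.1842/√0.9661) = 55.5%.

55.5%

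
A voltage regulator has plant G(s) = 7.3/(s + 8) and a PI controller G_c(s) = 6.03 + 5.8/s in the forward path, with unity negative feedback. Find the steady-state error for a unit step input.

0

The open loop G_c(s)G(s) has a pole at the origin (type 1), so the static position error constant is infinite and e_ss = 1/(1+∞) = 0.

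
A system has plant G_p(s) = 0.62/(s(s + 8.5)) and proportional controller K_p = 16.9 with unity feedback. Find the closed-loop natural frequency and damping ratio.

The closed-loop denominator is s(s+8.5) + 16.9·0.62 = s² + 8.5s + 10.48.
So ω_n² = 10.48 ⇒ ω_n = 3.237 rad/s, and ζ = 8.5/(2ω_n) = 1.31.

ω_n = 3.24 rad/s, ζ = 1.31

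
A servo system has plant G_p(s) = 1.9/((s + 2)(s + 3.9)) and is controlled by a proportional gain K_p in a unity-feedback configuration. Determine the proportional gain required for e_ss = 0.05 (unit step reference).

K_p = 78

For a type-0 loop with proportional control, e_ss = 1/(1 + K_p·G_p(0)).
G_p(0) = 0.2436. Require 1/(1 + K_p·0.2436) = 0.05, so 1 + 0.2436·K_p = 20.
K_p = (20 − 1)/0.2436 = 78.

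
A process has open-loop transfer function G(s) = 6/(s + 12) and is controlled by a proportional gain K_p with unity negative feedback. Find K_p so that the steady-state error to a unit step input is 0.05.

K_p = 38

The loop is type 0, so e_ss(step) = 1/(1 + K_pos) with K_pos = K_p·G(0).
G(0) = 0.5. Require 1/(1 + K_p·0.5) = 0.05, so 1 + 0.5·K_p = 20.
K_p = (20 − 1)/0.5 = 38.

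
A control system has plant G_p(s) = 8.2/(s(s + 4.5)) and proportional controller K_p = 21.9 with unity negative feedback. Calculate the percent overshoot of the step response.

58.6%

Closed-loop characteristic equation: s² + 4.5s + 179.6 = 0, so ω_n = 13.4 rad/s and ζ = 4.5/(2·13.4) = 0.1679.
%OS = 100·exp(−πζ/√(1−ζ²)) = 100·exp(−π·0.1679/√0.9718) = 58.6%.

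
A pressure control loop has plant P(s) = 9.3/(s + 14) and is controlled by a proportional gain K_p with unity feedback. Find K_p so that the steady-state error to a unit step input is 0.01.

K_p = 149

Steady-state error for a unit step on this type-0 loop is 1/(1 + K_p·P(0)).
P(0) = 0.6643. Require 1/(1 + K_p·0.6643) = 0.01, so 1 + 0.6643·K_p = 100.
K_p = (100 − 1)/0.6643 = 149.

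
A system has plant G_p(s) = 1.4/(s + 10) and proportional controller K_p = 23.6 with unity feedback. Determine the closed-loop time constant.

τ = 0.0232 s

Closed-loop transfer function: T(s) = K_p·G_p(s)/(1 + K_p·G_p(s)) = 33.04/(s + 10 + 33.04) = 33.04/(s + 43.04).
Time constant τ = 1/43.04 = 0.0232 s.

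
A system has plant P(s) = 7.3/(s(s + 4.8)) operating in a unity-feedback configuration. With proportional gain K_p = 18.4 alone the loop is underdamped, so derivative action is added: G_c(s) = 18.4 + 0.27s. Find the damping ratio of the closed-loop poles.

ζ = 0.292

Forward path: (18.4 + 0.27s)·7.3/(s(s+4.8)). The closed-loop characteristic equation is s² + (4.8 + 7.3·0.27)s + 7.3·18.4 = 0.
That is s² + 6.771s + 134.3 = 0, so ω_n = 11.59 rad/s and ζ = 6.771/(2·11.59) = 0.2921.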